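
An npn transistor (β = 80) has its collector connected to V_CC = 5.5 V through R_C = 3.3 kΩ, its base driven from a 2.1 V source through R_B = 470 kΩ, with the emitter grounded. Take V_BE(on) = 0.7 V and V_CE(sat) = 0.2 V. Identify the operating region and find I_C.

active; I_C ≈ 0.24 mA

Assume active. Base-emitter loop: I_B = (V_BB − V_BE)/R_B = (2.1 − 0.7)/470 = 0.00298 mA.
I_C = β·I_B = 80×0.00298 = 0.238 mA.
V_CE = V_CC − I_C·R_C = 5.5 − 0.238×3.3 = 4.71 V > V_CE(sat), so the active-region assumption holds.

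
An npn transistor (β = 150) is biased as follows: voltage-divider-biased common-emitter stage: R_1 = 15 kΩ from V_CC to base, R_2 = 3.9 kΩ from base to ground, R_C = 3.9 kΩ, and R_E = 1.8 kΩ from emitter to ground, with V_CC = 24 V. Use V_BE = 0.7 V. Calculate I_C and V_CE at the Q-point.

I_C ≈ 2.3 mA, V_CE ≈ 11 V

Thevenize the base divider: V_Th = V_CC·R_2/(R_1+R_2) = 24×3.9/18.9 = 4.95 V, R_Th = R_1‖R_2 = 3.1 kΩ.
Base-emitter loop: V_Th = I_B·R_Th + V_BE + (β+1)I_B·R_E, so I_B = (4.95 − 0.7) / (3.1 + 151×1.8) = 0.0155 mA.
I_C = β·I_B = 150×0.0155 = 2.32 mA, and I_E = (β+1)I_B = 2.34 mA.
V_CE = V_CC − I_C·R_C − I_E·R_E = 24 − 2.32×3.9 − 2.34×1.8 = 10.7 V.
V_CE = 10.7 V > 0.2 V confirms active-region operation.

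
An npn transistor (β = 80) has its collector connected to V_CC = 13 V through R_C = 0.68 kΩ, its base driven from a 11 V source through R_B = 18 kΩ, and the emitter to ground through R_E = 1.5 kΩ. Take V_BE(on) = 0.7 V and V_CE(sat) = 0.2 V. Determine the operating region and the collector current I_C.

Assume active: I_B = (11 − 0.7)/(18 + 81×1.5) = 0.0738 mA, I_C = β·I_B = 5.91 mA.
Then V_CE = 13 − 5.91×0.68 − 5.98×1.5 = 0.0124 V < 0.2 V — the active assumption fails.
Re-solve with V_CE = 0.2 V. KCL at the emitter: V_E/R_E = (V_BB−0.7−V_E)/R_B + (V_CC−0.2−V_E)/R_C, giving V_E = 8.85 V.
I_C = (V_CC − 0.2 − V_E)/R_C = (12.8 − 8.85)/0.68 = 5.82 mA.
Check: I_B = (10.3 − 8.85)/18 = 0.0808 mA, and β·I_B = 6.47 mA > I_C, confirming saturation.

saturation; I_C ≈ 5.8 mA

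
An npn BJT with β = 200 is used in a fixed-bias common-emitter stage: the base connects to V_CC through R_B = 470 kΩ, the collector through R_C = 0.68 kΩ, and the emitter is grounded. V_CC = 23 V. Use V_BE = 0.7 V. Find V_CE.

Base loop: V_CC = I_B·R_B + V_BE, so I_B = (23 − 0.7)/470 kΩ = 0.0474 mA.
In the active region I_C = β·I_B = 200 × 0.0474 = 9.49 mA.
Collector loop: V_CE = V_CC − I_C·R_C = 23 − 9.49×0.68 = 16.5 V.
Since V_CE = 16.5 V > V_CE(sat) ≈ 0.2 V, the transistor is in the active region as assumed.

V_CE ≈ 17 V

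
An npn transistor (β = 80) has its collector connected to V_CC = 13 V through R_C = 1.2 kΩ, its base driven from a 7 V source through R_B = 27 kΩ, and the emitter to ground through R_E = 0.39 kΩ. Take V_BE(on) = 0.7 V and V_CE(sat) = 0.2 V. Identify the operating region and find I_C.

Assume active: I_B = (7 − 0.7)/(27 + 81×0.39) = 0.108 mA, I_C = β·I_B = 8.6 mA.
Then V_CE = 13 − 8.6×1.2 − 8.71×0.39 = -0.719 V < 0.2 V — the active assumption fails.
Re-solve with V_CE = 0.2 V. KCL at the emitter: V_E/R_E = (V_BB−0.7−V_E)/R_B + (V_CC−0.2−V_E)/R_C, giving V_E = 3.17 V.
I_C = (V_CC − 0.2 − V_E)/R_C = (12.8 − 3.17)/1.2 = 8.02 mA.
Check: I_B = (6.3 − 3.17)/27 = 0.116 mA, and β·I_B = 9.26 mA > I_C, confirming saturation.

saturation; I_C ≈ 8 mA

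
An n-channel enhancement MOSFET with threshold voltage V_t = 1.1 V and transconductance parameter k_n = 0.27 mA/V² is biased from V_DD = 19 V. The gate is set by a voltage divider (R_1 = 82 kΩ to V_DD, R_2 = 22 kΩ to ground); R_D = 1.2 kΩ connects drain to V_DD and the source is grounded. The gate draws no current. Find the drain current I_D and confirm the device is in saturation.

V_G = V_DD·R_2/(R_1+R_2) = 19×22/104 = 4.02 V. With the source grounded, V_GS = V_G = 4.02 V.
Assume saturation: I_D = (k_n/2)(V_GS − V_t)² = (0.27/2)×(4.02 − 1.1)² = 0.135×2.92² = 1.15 mA.
V_DS = V_DD − I_D·R_D = 19 − 1.15×1.2 = 17.6 V.
Saturation requires V_DS ≥ V_GS − V_t = 2.92 V; 17.6 ≥ 2.92 ✓.

I_D ≈ 1.2 mA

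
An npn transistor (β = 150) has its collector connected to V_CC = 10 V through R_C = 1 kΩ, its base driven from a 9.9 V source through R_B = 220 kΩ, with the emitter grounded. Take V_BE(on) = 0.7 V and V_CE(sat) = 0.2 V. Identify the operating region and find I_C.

Assume active. Base-emitter loop: I_B = (V_BB − V_BE)/R_B = (9.9 − 0.7)/220 = 0.0418 mA.
I_C = β·I_B = 150×0.0418 = 6.27 mA.
V_CE = V_CC − I_C·R_C = 10 − 6.27×1 = 3.73 V > V_CE(sat), so the active-region assumption holds.

active; I_C ≈ 6.3 mA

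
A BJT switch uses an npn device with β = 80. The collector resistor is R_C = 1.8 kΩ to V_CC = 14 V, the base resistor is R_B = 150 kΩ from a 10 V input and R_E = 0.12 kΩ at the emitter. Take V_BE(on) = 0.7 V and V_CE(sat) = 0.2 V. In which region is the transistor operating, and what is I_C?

active; I_C ≈ 4.7 mA

Assume active. Base-emitter loop: I_B = (V_BB − V_BE)/(R_B + (β+1)R_E) = (10 − 0.7)/(150 + 81×0.12) = 0.0582 mA.
I_C = β·I_B = 80×0.0582 = 4.66 mA.
V_CE = V_CC − I_C·R_C − I_E·R_E = 14 − 4.66×1.8 − 4.72×0.12 = 5.05 V > V_CE(sat), so the active-region assumption holds.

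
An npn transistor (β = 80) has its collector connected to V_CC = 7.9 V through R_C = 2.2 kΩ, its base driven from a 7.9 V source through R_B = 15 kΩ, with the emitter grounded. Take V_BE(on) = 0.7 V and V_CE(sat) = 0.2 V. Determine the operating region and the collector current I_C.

saturation; I_C ≈ 3.5 mA

Assume active: I_B = (7.9 − 0.7)/15 = 0.48 mA, giving I_C = β·I_B = 38.4 mA.
But then V_CE = 7.9 − 38.4×2.2 = -76.6 V < V_CE(sat) = 0.2 V — impossible in the active region.
So the transistor is saturated. With V_CE = 0.2 V, I_C = (V_CC − 0.2)/R_C = 7.7/2.2 = 3.5 mA.
Check: β·I_B = 38.4 mA > I_C = 3.5 mA, confirming saturation.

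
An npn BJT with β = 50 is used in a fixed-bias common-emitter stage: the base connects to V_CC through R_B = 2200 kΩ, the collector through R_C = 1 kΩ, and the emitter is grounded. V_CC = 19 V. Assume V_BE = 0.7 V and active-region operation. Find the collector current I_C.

Base loop: V_CC = I_B·R_B + V_BE, so I_B = (19 − 0.7)/2200 kΩ = 0.00832 mA.
In the active region I_C = β·I_B = 50 × 0.00832 = 0.416 mA.
Collector loop: V_CE = V_CC − I_C·R_C = 19 − 0.416×1 = 18.6 V.
Since V_CE = 18.6 V > V_CE(sat) ≈ 0.2 V, the transistor is in the active region as assumed.

I_C ≈ 0.42 mA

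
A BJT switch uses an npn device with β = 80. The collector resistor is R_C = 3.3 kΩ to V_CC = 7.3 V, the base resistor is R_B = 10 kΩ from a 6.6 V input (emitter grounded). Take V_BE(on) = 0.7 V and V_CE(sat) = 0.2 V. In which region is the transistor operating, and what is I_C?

saturation; I_C ≈ 2.2 mA

Assume active: I_B = (6.6 − 0.7)/10 = 0.59 mA, giving I_C = β·I_B = 47.2 mA.
But then V_CE = 7.3 − 47.2×3.3 = -148 V < V_CE(sat) = 0.2 V — impossible in the active region.
So the transistor is saturated. With V_CE = 0.2 V, I_C = (V_CC − 0.2)/R_C = 7.1/3.3 = 2.15 mA.
Check: β·I_B = 47.2 mA > I_C = 2.15 mA, confirming saturation.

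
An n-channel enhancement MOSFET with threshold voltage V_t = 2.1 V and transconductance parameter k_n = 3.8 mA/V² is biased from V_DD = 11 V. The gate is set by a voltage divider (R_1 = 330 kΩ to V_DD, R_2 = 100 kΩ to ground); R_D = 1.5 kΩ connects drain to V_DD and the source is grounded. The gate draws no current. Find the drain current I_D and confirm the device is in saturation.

V_G = V_DD·R_2/(R_1+R_2) = 11×100/430 = 2.56 V. With the source grounded, V_GS = V_G = 2.56 V.
Assume saturation: I_D = (k_n/2)(V_GS − V_t)² = (3.8/2)×(2.56 − 2.1)² = 1.9×0.458² = 0.399 mA.
V_DS = V_DD − I_D·R_D = 11 − 0.399×1.5 = 10.4 V.
Saturation requires V_DS ≥ V_GS − V_t = 0.458 V; 10.4 ≥ 0.458 ✓.

I_D ≈ 0.4 mA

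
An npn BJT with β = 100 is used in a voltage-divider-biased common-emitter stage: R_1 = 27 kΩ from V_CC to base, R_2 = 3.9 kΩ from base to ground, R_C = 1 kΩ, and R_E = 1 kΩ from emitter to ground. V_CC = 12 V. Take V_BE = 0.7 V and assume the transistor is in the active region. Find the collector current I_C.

Thevenize the base divider: V_Th = V_CC·R_2/(R_1+R_2) = 12×3.9/30.9 = 1.51 V, R_Th = R_1‖R_2 = 3.41 kΩ.
Base-emitter loop: V_Th = I_B·R_Th + V_BE + (β+1)I_B·R_E, so I_B = (1.51 − 0.7) / (3.41 + 101×1) = 0.0078 mA.
I_C = β·I_B = 100×0.0078 = 0.78 mA, and I_E = (β+1)I_B = 0.788 mA.
V_CE = V_CC − I_C·R_C − I_E·R_E = 12 − 0.78×1 − 0.788×1 = 10.4 V.
V_CE = 10.4 V > 0.2 V confirms active-region operation.

I_C ≈ 0.78 mA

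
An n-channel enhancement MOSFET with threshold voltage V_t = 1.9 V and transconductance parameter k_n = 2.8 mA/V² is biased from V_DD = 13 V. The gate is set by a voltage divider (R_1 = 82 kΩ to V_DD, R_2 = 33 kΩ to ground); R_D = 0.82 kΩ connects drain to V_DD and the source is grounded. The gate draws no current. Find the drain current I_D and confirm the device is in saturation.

I_D ≈ 4.7 mA

V_G = V_DD·R_2/(R_1+R_2) = 13×33/115 = 3.73 V. With the source grounded, V_GS = V_G = 3.73 V.
Assume saturation: I_D = (k_n/2)(V_GS − V_t)² = (2.8/2)×(3.73 − 1.9)² = 1.4×1.83² = 4.69 mA.
V_DS = V_DD − I_D·R_D = 13 − 4.69×0.82 = 9.15 V.
Saturation requires V_DS ≥ V_GS − V_t = 1.83 V; 9.15 ≥ 1.83 ✓.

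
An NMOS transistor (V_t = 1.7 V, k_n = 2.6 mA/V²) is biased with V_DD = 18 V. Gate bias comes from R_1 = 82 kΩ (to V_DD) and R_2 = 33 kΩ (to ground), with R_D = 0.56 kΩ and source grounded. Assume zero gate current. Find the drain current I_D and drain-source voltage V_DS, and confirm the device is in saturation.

V_G = V_DD·R_2/(R_1+R_2) = 18×33/115 = 5.17 V. With the source grounded, V_GS = V_G = 5.17 V.
Assume saturation: I_D = (k_n/2)(V_GS − V_t)² = (2.6/2)×(5.17 − 1.7)² = 1.3×3.47² = 15.6 mA.
V_DS = V_DD − I_D·R_D = 18 − 15.6×0.56 = 9.26 V.
Saturation requires V_DS ≥ V_GS − V_t = 3.47 V; 9.26 ≥ 3.47 ✓.

I_D ≈ 16 mA, V_DS ≈ 9.3 V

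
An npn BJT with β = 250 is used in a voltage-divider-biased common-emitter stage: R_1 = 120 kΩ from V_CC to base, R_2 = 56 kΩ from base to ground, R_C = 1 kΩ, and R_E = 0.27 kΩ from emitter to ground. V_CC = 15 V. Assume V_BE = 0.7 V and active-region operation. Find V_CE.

Thevenize the base divider: V_Th = V_CC·R_2/(R_1+R_2) = 15×56/176 = 4.77 V, R_Th = R_1‖R_2 = 38.2 kΩ.
Base-emitter loop: V_Th = I_B·R_Th + V_BE + (β+1)I_B·R_E, so I_B = (4.77 − 0.7) / (38.2 + 251×0.27) = 0.0384 mA.
I_C = β·I_B = 250×0.0384 = 9.61 mA, and I_E = (β+1)I_B = 9.65 mA.
V_CE = V_CC − I_C·R_C − I_E·R_E = 15 − 9.61×1 − 9.65×0.27 = 2.79 V.
V_CE = 2.79 V > 0.2 V confirms active-region operation.

V_CE ≈ 2.8 V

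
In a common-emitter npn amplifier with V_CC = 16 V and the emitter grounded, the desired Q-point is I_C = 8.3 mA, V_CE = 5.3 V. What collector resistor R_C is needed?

Collector loop: V_CC = I_C·R_C + V_CE.
R_C = (V_CC − V_CE)/I_C = (16 − 5.3)/8.3 = 1.29 kΩ.

R_C ≈ 1.3 kΩ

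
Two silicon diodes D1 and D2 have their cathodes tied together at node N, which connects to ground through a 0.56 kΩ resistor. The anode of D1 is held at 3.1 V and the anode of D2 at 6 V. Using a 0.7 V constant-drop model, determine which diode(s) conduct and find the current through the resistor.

Assume both conduct. Then node N would need to be at both 3.1−0.7 = 2.4 V and 6−0.7 = 5.3 V, which is impossible.
Assume only D2 conducts: V_N = 6 − 0.7 = 5.3 V, so I_R = 5.3/0.56 = 9.46 mA.
Check D1: its anode-to-cathode voltage is 3.1 − 5.3 = -2.2 V < 0.7 V, so it is off. The assumption is consistent.

Only D2 conducts; I_R ≈ 9.5 mA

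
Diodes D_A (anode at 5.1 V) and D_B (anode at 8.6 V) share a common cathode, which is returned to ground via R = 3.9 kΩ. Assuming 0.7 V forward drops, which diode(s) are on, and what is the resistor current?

Assume both conduct. Then node N would need to be at both 5.1−0.7 = 4.4 V and 8.6−0.7 = 7.9 V, which is impossible.
Assume only D_B conducts: V_N = 8.6 − 0.7 = 7.9 V, so I_R = 7.9/3.9 = 2.03 mA.
Check D_A: its anode-to-cathode voltage is 5.1 − 7.9 = -2.8 V < 0.7 V, so it is off. The assumption is consistent.

Only D_B conducts; I_R ≈ 2 mA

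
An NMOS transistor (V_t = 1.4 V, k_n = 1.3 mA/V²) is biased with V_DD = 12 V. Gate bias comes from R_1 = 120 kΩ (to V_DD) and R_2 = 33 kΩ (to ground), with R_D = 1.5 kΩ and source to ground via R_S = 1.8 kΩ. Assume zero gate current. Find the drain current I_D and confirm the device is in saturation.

V_G = V_DD·R_2/(R_1+R_2) = 12×33/153 = 2.59 V.
Assume saturation: I_D = (k_n/2)(V_GS − V_t)² with V_GS = V_G − I_D·R_S = 2.59 − 1.8·I_D.
Substituting gives 2.11·I_D² − 3.78·I_D + 0.918 = 0, with roots I_D = 0.289 or 1.51 mA.
The root I_D = 1.51 mA gives V_GS = -0.122 V ≤ V_t, so take I_D = 0.289 mA.
Then V_GS = 2.07 V and V_DS = V_DD − I_D(R_D+R_S) = 12 − 0.289×3.3 = 11 V.
Saturation requires V_DS ≥ V_GS − V_t = 0.667 V; 11 ≥ 0.667 ✓.

I_D ≈ 0.29 mA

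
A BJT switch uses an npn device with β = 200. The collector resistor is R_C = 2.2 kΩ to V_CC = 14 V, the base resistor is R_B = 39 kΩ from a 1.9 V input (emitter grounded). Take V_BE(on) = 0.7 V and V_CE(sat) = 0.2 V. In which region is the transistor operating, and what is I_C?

Assume active. Base-emitter loop: I_B = (V_BB − V_BE)/R_B = (1.9 − 0.7)/39 = 0.0308 mA.
I_C = β·I_B = 200×0.0308 = 6.15 mA.
V_CE = V_CC − I_C·R_C = 14 − 6.15×2.2 = 0.462 V > V_CE(sat), so the active-region assumption holds.

active; I_C ≈ 6.2 mA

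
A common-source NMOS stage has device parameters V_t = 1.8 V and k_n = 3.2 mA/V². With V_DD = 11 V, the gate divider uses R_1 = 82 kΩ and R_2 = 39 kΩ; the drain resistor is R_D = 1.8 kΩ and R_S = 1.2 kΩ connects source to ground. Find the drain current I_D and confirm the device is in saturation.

V_G = V_DD·R_2/(R_1+R_2) = 11×39/121 = 3.55 V.
Assume saturation: I_D = (k_n/2)(V_GS − V_t)² with V_GS = V_G − I_D·R_S = 3.55 − 1.2·I_D.
Substituting gives 2.3·I_D² − 7.7·I_D + 4.87 = 0, with roots I_D = 0.848 or 2.5 mA.
The root I_D = 2.5 mA gives V_GS = 0.551 V ≤ V_t, so take I_D = 0.848 mA.
Then V_GS = 2.53 V and V_DS = V_DD − I_D(R_D+R_S) = 11 − 0.848×3 = 8.46 V.
Saturation requires V_DS ≥ V_GS − V_t = 0.728 V; 8.46 ≥ 0.728 ✓.

I_D ≈ 0.85 mA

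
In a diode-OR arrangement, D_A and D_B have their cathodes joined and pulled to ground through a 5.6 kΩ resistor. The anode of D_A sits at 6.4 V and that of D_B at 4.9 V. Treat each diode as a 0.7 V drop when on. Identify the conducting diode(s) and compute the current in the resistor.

Assume both conduct. Then node N would need to be at both 6.4−0.7 = 5.7 V and 4.9−0.7 = 4.2 V, which is impossible.
Assume only D_A conducts: V_N = 6.4 − 0.7 = 5.7 V, so I_R = 5.7/5.6 = 1.02 mA.
Check D_B: its anode-to-cathode voltage is 4.9 − 5.7 = -0.8 V < 0.7 V, so it is off. The assumption is consistent.

Only D_A conducts; I_R ≈ 1 mA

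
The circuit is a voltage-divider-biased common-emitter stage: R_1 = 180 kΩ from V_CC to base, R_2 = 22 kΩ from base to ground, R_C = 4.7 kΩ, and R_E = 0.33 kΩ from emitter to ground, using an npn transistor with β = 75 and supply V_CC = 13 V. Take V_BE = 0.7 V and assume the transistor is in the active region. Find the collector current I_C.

I_C ≈ 1.2 mA

Thevenize the base divider: V_Th = V_CC·R_2/(R_1+R_2) = 13×22/202 = 1.42 V, R_Th = R_1‖R_2 = 19.6 kΩ.
Base-emitter loop: V_Th = I_B·R_Th + V_BE + (β+1)I_B·R_E, so I_B = (1.42 − 0.7) / (19.6 + 76×0.33) = 0.016 mA.
I_C = β·I_B = 75×0.016 = 1.2 mA, and I_E = (β+1)I_B = 1.22 mA.
V_CE = V_CC − I_C·R_C − I_E·R_E = 13 − 1.2×4.7 − 1.22×0.33 = 6.95 V.
V_CE = 6.95 V > 0.2 V confirms active-region operation.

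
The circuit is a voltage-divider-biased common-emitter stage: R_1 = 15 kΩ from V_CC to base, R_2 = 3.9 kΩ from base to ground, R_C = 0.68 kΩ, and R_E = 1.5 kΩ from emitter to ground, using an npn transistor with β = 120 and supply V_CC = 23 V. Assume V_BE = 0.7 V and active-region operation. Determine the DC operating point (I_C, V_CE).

Thevenize the base divider: V_Th = V_CC·R_2/(R_1+R_2) = 23×3.9/18.9 = 4.75 V, R_Th = R_1‖R_2 = 3.1 kΩ.
Base-emitter loop: V_Th = I_B·R_Th + V_BE + (β+1)I_B·R_E, so I_B = (4.75 − 0.7) / (3.1 + 121×1.5) = 0.0219 mA.
I_C = β·I_B = 120×0.0219 = 2.63 mA, and I_E = (β+1)I_B = 2.65 mA.
V_CE = V_CC − I_C·R_C − I_E·R_E = 23 − 2.63×0.68 − 2.65×1.5 = 17.2 V.
V_CE = 17.2 V > 0.2 V confirms active-region operation.

I_C ≈ 2.6 mA, V_CE ≈ 17 V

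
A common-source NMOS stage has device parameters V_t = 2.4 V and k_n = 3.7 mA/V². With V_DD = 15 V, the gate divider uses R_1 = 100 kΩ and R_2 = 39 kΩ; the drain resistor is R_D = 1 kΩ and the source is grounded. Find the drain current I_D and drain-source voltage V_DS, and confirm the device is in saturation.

I_D ≈ 6.1 mA, V_DS ≈ 8.9 V

V_G = V_DD·R_2/(R_1+R_2) = 15×39/139 = 4.21 V. With the source grounded, V_GS = V_G = 4.21 V.
Assume saturation: I_D = (k_n/2)(V_GS − V_t)² = (3.7/2)×(4.21 − 2.4)² = 1.85×1.81² = 6.05 mA.
V_DS = V_DD − I_D·R_D = 15 − 6.05×1 = 8.95 V.
Saturation requires V_DS ≥ V_GS − V_t = 1.81 V; 8.95 ≥ 1.81 ✓.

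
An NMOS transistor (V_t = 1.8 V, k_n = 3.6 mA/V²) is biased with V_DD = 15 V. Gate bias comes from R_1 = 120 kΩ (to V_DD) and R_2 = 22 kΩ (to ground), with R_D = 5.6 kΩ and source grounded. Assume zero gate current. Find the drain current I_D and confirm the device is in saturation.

V_G = V_DD·R_2/(R_1+R_2) = 15×22/142 = 2.32 V. With the source grounded, V_GS = V_G = 2.32 V.
Assume saturation: I_D = (k_n/2)(V_GS − V_t)² = (3.6/2)×(2.32 − 1.8)² = 1.8×0.524² = 0.494 mA.
V_DS = V_DD − I_D·R_D = 15 − 0.494×5.6 = 12.2 V.
Saturation requires V_DS ≥ V_GS − V_t = 0.524 V; 12.2 ≥ 0.524 ✓.

I_D ≈ 0.49 mA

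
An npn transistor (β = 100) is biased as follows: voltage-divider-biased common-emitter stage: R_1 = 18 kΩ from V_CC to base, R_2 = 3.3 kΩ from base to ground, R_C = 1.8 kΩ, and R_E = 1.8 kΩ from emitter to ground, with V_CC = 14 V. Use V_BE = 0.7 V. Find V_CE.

Thevenize the base divider: V_Th = V_CC·R_2/(R_1+R_2) = 14×3.3/21.3 = 2.17 V, R_Th = R_1‖R_2 = 2.79 kΩ.
Base-emitter loop: V_Th = I_B·R_Th + V_BE + (β+1)I_B·R_E, so I_B = (2.17 − 0.7) / (2.79 + 101×1.8) = 0.00796 mA.
I_C = β·I_B = 100×0.00796 = 0.796 mA, and I_E = (β+1)I_B = 0.804 mA.
V_CE = V_CC − I_C·R_C − I_E·R_E = 14 − 0.796×1.8 − 0.804×1.8 = 11.1 V.
V_CE = 11.1 V > 0.2 V confirms active-region operation.

V_CE ≈ 11 V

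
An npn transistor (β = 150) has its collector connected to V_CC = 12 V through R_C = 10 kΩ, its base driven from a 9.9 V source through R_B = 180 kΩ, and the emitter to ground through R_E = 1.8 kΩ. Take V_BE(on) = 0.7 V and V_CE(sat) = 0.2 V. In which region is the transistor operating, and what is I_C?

Assume active: I_B = (9.9 − 0.7)/(180 + 151×1.8) = 0.0204 mA, I_C = β·I_B = 3.05 mA.
Then V_CE = 12 − 3.05×10 − 3.07×1.8 = -24.1 V < 0.2 V — the active assumption fails.
Re-solve with V_CE = 0.2 V. KCL at the emitter: V_E/R_E = (V_BB−0.7−V_E)/R_B + (V_CC−0.2−V_E)/R_C, giving V_E = 1.86 V.
I_C = (V_CC − 0.2 − V_E)/R_C = (11.8 − 1.86)/10 = 0.994 mA.
Check: I_B = (9.2 − 1.86)/180 = 0.0408 mA, and β·I_B = 6.11 mA > I_C, confirming saturation.

saturation; I_C ≈ 0.99 mA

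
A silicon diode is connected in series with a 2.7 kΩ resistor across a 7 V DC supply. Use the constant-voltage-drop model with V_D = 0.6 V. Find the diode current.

I ≈ 2.4 mA

KVL around the loop: 7 = V_D + I·R = 0.6 + I × 2.7 kΩ.
So I = (7 − 0.6) / 2.7 kΩ = 6.4 / 2.7 = 2.37 mA.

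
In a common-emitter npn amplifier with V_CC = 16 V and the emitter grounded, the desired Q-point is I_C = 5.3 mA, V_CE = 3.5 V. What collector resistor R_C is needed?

Collector loop: V_CC = I_C·R_C + V_CE.
R_C = (V_CC − V_CE)/I_C = (16 − 3.5)/5.3 = 2.36 kΩ.

R_C ≈ 2.4 kΩ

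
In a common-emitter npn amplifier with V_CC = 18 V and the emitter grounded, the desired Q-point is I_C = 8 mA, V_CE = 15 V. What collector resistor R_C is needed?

R_C ≈ 0.38 kΩ

Collector loop: V_CC = I_C·R_C + V_CE.
R_C = (V_CC − V_CE)/I_C = (18 − 15)/8 = 0.375 kΩ.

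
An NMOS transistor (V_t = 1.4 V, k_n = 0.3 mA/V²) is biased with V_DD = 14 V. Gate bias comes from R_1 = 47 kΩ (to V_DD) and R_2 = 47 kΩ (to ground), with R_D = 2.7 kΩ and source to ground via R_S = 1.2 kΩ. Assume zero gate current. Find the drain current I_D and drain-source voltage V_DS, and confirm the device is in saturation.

I_D ≈ 1.8 mA, V_DS ≈ 7 V

V_G = V_DD·R_2/(R_1+R_2) = 14×47/94 = 7 V.
Assume saturation: I_D = (k_n/2)(V_GS − V_t)² with V_GS = V_G − I_D·R_S = 7 − 1.2·I_D.
Substituting gives 0.216·I_D² − 3.02·I_D + 4.7 = 0, with roots I_D = 1.79 or 12.2 mA.
The root I_D = 12.2 mA gives V_GS = -7.61 V ≤ V_t, so take I_D = 1.79 mA.
Then V_GS = 4.85 V and V_DS = V_DD − I_D(R_D+R_S) = 14 − 1.79×3.9 = 7.02 V.
Saturation requires V_DS ≥ V_GS − V_t = 3.45 V; 7.02 ≥ 3.45 ✓.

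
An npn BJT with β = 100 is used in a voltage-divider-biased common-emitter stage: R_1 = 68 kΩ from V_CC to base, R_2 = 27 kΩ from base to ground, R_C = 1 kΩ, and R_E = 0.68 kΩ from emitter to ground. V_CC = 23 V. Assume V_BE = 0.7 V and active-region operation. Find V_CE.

Thevenize the base divider: V_Th = V_CC·R_2/(R_1+R_2) = 23×27/95 = 6.54 V, R_Th = R_1‖R_2 = 19.3 kΩ.
Base-emitter loop: V_Th = I_B·R_Th + V_BE + (β+1)I_B·R_E, so I_B = (6.54 − 0.7) / (19.3 + 101×0.68) = 0.0663 mA.
I_C = β·I_B = 100×0.0663 = 6.63 mA, and I_E = (β+1)I_B = 6.7 mA.
V_CE = V_CC − I_C·R_C − I_E·R_E = 23 − 6.63×1 − 6.7×0.68 = 11.8 V.
V_CE = 11.8 V > 0.2 V confirms active-region operation.

V_CE ≈ 12 V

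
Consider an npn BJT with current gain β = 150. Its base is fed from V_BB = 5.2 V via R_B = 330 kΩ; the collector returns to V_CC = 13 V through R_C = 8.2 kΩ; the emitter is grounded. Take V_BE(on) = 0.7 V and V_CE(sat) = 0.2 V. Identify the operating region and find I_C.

Assume active: I_B = (5.2 − 0.7)/330 = 0.0136 mA, giving I_C = β·I_B = 2.05 mA.
But then V_CE = 13 − 2.05×8.2 = -3.77 V < V_CE(sat) = 0.2 V — impossible in the active region.
So the transistor is saturated. With V_CE = 0.2 V, I_C = (V_CC − 0.2)/R_C = 12.8/8.2 = 1.56 mA.
Check: β·I_B = 2.05 mA > I_C = 1.56 mA, confirming saturation.

saturation; I_C ≈ 1.6 mA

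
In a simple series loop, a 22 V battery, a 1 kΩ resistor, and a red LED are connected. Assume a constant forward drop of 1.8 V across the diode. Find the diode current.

I ≈ 20 mA

KVL around the loop: 22 = V_D + I·R = 1.8 + I × 1 kΩ.
So I = (22 − 1.8) / 1 kΩ = 20.2 / 1 = 20.2 mA.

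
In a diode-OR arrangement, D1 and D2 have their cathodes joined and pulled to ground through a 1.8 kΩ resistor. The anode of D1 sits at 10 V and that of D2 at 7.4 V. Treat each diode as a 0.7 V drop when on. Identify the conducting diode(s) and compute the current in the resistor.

Only D1 conducts; I_R ≈ 5.2 mA

Assume both conduct. Then node N would need to be at both 10−0.7 = 9.3 V and 7.4−0.7 = 6.7 V, which is impossible.
Assume only D1 conducts: V_N = 10 − 0.7 = 9.3 V, so I_R = 9.3/1.8 = 5.17 mA.
Check D2: its anode-to-cathode voltage is 7.4 − 9.3 = -1.9 V < 0.7 V, so it is off. The assumption is consistent.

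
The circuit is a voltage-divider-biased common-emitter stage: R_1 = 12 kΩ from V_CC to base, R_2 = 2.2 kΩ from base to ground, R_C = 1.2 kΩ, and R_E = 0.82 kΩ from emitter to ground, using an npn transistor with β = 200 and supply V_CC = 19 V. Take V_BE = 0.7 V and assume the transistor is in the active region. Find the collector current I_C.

I_C ≈ 2.7 mA

Thevenize the base divider: V_Th = V_CC·R_2/(R_1+R_2) = 19×2.2/14.2 = 2.94 V, R_Th = R_1‖R_2 = 1.86 kΩ.
Base-emitter loop: V_Th = I_B·R_Th + V_BE + (β+1)I_B·R_E, so I_B = (2.94 − 0.7) / (1.86 + 201×0.82) = 0.0135 mA.
I_C = β·I_B = 200×0.0135 = 2.69 mA, and I_E = (β+1)I_B = 2.71 mA.
V_CE = V_CC − I_C·R_C − I_E·R_E = 19 − 2.69×1.2 − 2.71×0.82 = 13.6 V.
V_CE = 13.6 V > 0.2 V confirms active-region operation.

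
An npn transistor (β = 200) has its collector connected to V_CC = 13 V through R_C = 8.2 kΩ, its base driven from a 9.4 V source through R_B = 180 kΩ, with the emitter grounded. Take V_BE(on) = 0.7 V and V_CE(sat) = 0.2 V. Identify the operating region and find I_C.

saturation; I_C ≈ 1.6 mA

Assume active: I_B = (9.4 − 0.7)/180 = 0.0483 mA, giving I_C = β·I_B = 9.67 mA.
But then V_CE = 13 − 9.67×8.2 = -66.3 V < V_CE(sat) = 0.2 V — impossible in the active region.
So the transistor is saturated. With V_CE = 0.2 V, I_C = (V_CC − 0.2)/R_C = 12.8/8.2 = 1.56 mA.
Check: β·I_B = 9.67 mA > I_C = 1.56 mA, confirming saturation.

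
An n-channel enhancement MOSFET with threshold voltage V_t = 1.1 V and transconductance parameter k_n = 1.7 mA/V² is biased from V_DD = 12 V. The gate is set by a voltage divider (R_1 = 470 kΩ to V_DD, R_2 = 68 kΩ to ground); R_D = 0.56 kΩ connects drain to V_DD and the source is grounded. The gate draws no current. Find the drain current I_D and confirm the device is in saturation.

I_D ≈ 0.15 mA

V_G = V_DD·R_2/(R_1+R_2) = 12×68/538 = 1.52 V. With the source grounded, V_GS = V_G = 1.52 V.
Assume saturation: I_D = (k_n/2)(V_GS − V_t)² = (1.7/2)×(1.52 − 1.1)² = 0.85×0.417² = 0.148 mA.
V_DS = V_DD − I_D·R_D = 12 − 0.148×0.56 = 11.9 V.
Saturation requires V_DS ≥ V_GS − V_t = 0.417 V; 11.9 ≥ 0.417 ✓.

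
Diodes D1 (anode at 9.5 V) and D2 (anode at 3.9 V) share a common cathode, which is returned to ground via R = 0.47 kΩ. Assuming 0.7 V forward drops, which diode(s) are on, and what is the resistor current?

Assume both conduct. Then node N would need to be at both 9.5−0.7 = 8.8 V and 3.9−0.7 = 3.2 V, which is impossible.
Assume only D1 conducts: V_N = 9.5 − 0.7 = 8.8 V, so I_R = 8.8/0.47 = 18.7 mA.
Check D2: its anode-to-cathode voltage is 3.9 − 8.8 = -4.9 V < 0.7 V, so it is off. The assumption is consistent.

Only D1 conducts; I_R ≈ 19 mA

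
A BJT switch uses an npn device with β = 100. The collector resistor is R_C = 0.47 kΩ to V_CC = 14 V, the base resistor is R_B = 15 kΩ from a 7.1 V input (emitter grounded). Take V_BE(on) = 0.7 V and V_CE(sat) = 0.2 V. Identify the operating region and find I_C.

saturation; I_C ≈ 29 mA

Assume active: I_B = (7.1 − 0.7)/15 = 0.427 mA, giving I_C = β·I_B = 42.7 mA.
But then V_CE = 14 − 42.7×0.47 = -6.05 V < V_CE(sat) = 0.2 V — impossible in the active region.
So the transistor is saturated. With V_CE = 0.2 V, I_C = (V_CC − 0.2)/R_C = 13.8/0.47 = 29.4 mA.
Check: β·I_B = 42.7 mA > I_C = 29.4 mA, confirming saturation.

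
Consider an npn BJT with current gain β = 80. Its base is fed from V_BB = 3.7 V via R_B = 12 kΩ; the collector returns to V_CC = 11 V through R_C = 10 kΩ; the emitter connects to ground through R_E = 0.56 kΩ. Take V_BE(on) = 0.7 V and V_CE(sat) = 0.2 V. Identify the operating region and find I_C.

Assume active: I_B = (3.7 − 0.7)/(12 + 81×0.56) = 0.0523 mA, I_C = β·I_B = 4.18 mA.
Then V_CE = 11 − 4.18×10 − 4.24×0.56 = -33.2 V < 0.2 V — the active assumption fails.
Re-solve with V_CE = 0.2 V. KCL at the emitter: V_E/R_E = (V_BB−0.7−V_E)/R_B + (V_CC−0.2−V_E)/R_C, giving V_E = 0.675 V.
I_C = (V_CC − 0.2 − V_E)/R_C = (10.8 − 0.675)/10 = 1.01 mA.
Check: I_B = (3 − 0.675)/12 = 0.194 mA, and β·I_B = 15.5 mA > I_C, confirming saturation.

saturation; I_C ≈ 1 mA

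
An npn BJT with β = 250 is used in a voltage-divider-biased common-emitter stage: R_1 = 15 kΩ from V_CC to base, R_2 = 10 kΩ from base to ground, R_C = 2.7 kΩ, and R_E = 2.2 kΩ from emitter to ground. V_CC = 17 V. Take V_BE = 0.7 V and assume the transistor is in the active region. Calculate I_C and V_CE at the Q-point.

I_C ≈ 2.7 mA, V_CE ≈ 3.6 V

Thevenize the base divider: V_Th = V_CC·R_2/(R_1+R_2) = 17×10/25 = 6.8 V, R_Th = R_1‖R_2 = 6 kΩ.
Base-emitter loop: V_Th = I_B·R_Th + V_BE + (β+1)I_B·R_E, so I_B = (6.8 − 0.7) / (6 + 251×2.2) = 0.0109 mA.
I_C = β·I_B = 250×0.0109 = 2.73 mA, and I_E = (β+1)I_B = 2.74 mA.
V_CE = V_CC − I_C·R_C − I_E·R_E = 17 − 2.73×2.7 − 2.74×2.2 = 3.59 V.
V_CE = 3.59 V > 0.2 V confirms active-region operation.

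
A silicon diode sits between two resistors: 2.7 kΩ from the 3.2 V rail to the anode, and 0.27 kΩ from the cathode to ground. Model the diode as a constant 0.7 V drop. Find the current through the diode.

I ≈ 0.84 mA

The two resistors are in series with the diode, so KVL gives 3.2 = I·2.7 + 0.7 + I·0.27.
I = (3.2 − 0.7) / (2.7 + 0.27) kΩ = 2.5 / 2.97 = 0.842 mA.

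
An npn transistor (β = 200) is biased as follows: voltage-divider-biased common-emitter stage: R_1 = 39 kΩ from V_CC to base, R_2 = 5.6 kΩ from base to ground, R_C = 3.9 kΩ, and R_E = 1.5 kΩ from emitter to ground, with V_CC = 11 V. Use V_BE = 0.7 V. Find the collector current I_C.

I_C ≈ 0.44 mA

Thevenize the base divider: V_Th = V_CC·R_2/(R_1+R_2) = 11×5.6/44.6 = 1.38 V, R_Th = R_1‖R_2 = 4.9 kΩ.
Base-emitter loop: V_Th = I_B·R_Th + V_BE + (β+1)I_B·R_E, so I_B = (1.38 − 0.7) / (4.9 + 201×1.5) = 0.00222 mA.
I_C = β·I_B = 200×0.00222 = 0.445 mA, and I_E = (β+1)I_B = 0.447 mA.
V_CE = V_CC − I_C·R_C − I_E·R_E = 11 − 0.445×3.9 − 0.447×1.5 = 8.6 V.
V_CE = 8.6 V > 0.2 V confirms active-region operation.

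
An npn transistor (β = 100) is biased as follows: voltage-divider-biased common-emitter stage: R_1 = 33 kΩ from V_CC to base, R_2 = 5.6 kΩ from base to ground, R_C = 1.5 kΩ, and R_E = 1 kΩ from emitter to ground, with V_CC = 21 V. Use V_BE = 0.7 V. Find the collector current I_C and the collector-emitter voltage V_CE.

Thevenize the base divider: V_Th = V_CC·R_2/(R_1+R_2) = 21×5.6/38.6 = 3.05 V, R_Th = R_1‖R_2 = 4.79 kΩ.
Base-emitter loop: V_Th = I_B·R_Th + V_BE + (β+1)I_B·R_E, so I_B = (3.05 − 0.7) / (4.79 + 101×1) = 0.0222 mA.
I_C = β·I_B = 100×0.0222 = 2.22 mA, and I_E = (β+1)I_B = 2.24 mA.
V_CE = V_CC − I_C·R_C − I_E·R_E = 21 − 2.22×1.5 − 2.24×1 = 15.4 V.
V_CE = 15.4 V > 0.2 V confirms active-region operation.

I_C ≈ 2.2 mA, V_CE ≈ 15 V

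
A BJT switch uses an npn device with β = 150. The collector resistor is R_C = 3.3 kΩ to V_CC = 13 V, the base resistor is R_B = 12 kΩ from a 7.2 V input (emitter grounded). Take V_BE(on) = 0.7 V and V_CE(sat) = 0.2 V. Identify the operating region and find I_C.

Assume active: I_B = (7.2 − 0.7)/12 = 0.542 mA, giving I_C = β·I_B = 81.2 mA.
But then V_CE = 13 − 81.2×3.3 = -255 V < V_CE(sat) = 0.2 V — impossible in the active region.
So the transistor is saturated. With V_CE = 0.2 V, I_C = (V_CC − 0.2)/R_C = 12.8/3.3 = 3.88 mA.
Check: β·I_B = 81.2 mA > I_C = 3.88 mA, confirming saturation.

saturation; I_C ≈ 3.9 mA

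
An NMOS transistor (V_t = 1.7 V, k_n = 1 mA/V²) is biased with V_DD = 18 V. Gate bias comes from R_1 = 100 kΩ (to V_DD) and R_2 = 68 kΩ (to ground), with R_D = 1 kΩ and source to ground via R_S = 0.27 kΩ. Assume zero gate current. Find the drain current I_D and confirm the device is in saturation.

I_D ≈ 6.9 mA

V_G = V_DD·R_2/(R_1+R_2) = 18×68/168 = 7.29 V.
Assume saturation: I_D = (k_n/2)(V_GS − V_t)² with V_GS = V_G − I_D·R_S = 7.29 − 0.27·I_D.
Substituting gives 0.0365·I_D² − 2.51·I_D + 15.6 = 0, with roots I_D = 6.91 or 61.9 mA.
The root I_D = 61.9 mA gives V_GS = -9.43 V ≤ V_t, so take I_D = 6.91 mA.
Then V_GS = 5.42 V and V_DS = V_DD − I_D(R_D+R_S) = 18 − 6.91×1.27 = 9.22 V.
Saturation requires V_DS ≥ V_GS − V_t = 3.72 V; 9.22 ≥ 3.72 ✓.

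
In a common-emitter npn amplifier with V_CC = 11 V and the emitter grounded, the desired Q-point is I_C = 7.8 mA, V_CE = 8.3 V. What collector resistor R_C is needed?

R_C ≈ 0.35 kΩ

Collector loop: V_CC = I_C·R_C + V_CE.
R_C = (V_CC − V_CE)/I_C = (11 − 8.3)/7.8 = 0.346 kΩ.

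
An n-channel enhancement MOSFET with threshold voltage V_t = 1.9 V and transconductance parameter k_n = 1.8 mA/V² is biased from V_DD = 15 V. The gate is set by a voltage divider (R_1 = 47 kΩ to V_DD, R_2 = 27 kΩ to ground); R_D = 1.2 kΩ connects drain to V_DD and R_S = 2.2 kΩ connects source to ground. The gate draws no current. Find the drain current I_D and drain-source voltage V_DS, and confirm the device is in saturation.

I_D ≈ 1.1 mA, V_DS ≈ 11 V

V_G = V_DD·R_2/(R_1+R_2) = 15×27/74 = 5.47 V.
Assume saturation: I_D = (k_n/2)(V_GS − V_t)² with V_GS = V_G − I_D·R_S = 5.47 − 2.2·I_D.
Substituting gives 4.36·I_D² − 15.1·I_D + 11.5 = 0, with roots I_D = 1.12 or 2.36 mA.
The root I_D = 2.36 mA gives V_GS = 0.281 V ≤ V_t, so take I_D = 1.12 mA.
Then V_GS = 3.01 V and V_DS = V_DD − I_D(R_D+R_S) = 15 − 1.12×3.4 = 11.2 V.
Saturation requires V_DS ≥ V_GS − V_t = 1.11 V; 11.2 ≥ 1.11 ✓.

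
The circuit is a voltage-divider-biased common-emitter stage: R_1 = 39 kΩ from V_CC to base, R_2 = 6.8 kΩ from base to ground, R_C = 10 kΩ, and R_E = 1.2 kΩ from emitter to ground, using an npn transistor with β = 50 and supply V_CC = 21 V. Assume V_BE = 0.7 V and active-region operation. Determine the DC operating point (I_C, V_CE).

Thevenize the base divider: V_Th = V_CC·R_2/(R_1+R_2) = 21×6.8/45.8 = 3.12 V, R_Th = R_1‖R_2 = 5.79 kΩ.
Base-emitter loop: V_Th = I_B·R_Th + V_BE + (β+1)I_B·R_E, so I_B = (3.12 − 0.7) / (5.79 + 51×1.2) = 0.0361 mA.
I_C = β·I_B = 50×0.0361 = 1.8 mA, and I_E = (β+1)I_B = 1.84 mA.
V_CE = V_CC − I_C·R_C − I_E·R_E = 21 − 1.8×10 − 1.84×1.2 = 0.744 V.
V_CE = 0.744 V > 0.2 V confirms active-region operation.

I_C ≈ 1.8 mA, V_CE ≈ 0.74 V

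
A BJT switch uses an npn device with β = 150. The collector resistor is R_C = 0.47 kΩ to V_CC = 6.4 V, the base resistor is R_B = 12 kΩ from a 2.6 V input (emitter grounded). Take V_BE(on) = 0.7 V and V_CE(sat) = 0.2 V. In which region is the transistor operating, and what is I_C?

Assume active: I_B = (2.6 − 0.7)/12 = 0.158 mA, giving I_C = β·I_B = 23.8 mA.
But then V_CE = 6.4 − 23.8×0.47 = -4.76 V < V_CE(sat) = 0.2 V — impossible in the active region.
So the transistor is saturated. With V_CE = 0.2 V, I_C = (V_CC − 0.2)/R_C = 6.2/0.47 = 13.2 mA.
Check: β·I_B = 23.8 mA > I_C = 13.2 mA, confirming saturation.

saturation; I_C ≈ 13 mA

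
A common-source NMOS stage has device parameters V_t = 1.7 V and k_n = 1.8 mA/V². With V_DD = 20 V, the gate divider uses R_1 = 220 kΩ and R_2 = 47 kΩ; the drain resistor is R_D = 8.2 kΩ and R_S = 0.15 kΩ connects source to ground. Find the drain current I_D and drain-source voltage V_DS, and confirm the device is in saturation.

V_G = V_DD·R_2/(R_1+R_2) = 20×47/267 = 3.52 V.
Assume saturation: I_D = (k_n/2)(V_GS − V_t)² with V_GS = V_G − I_D·R_S = 3.52 − 0.15·I_D.
Substituting gives 0.0203·I_D² − 1.49·I_D + 2.98 = 0, with roots I_D = 2.06 or 71.6 mA.
The root I_D = 71.6 mA gives V_GS = -7.22 V ≤ V_t, so take I_D = 2.06 mA.
Then V_GS = 3.21 V and V_DS = V_DD − I_D(R_D+R_S) = 20 − 2.06×8.35 = 2.82 V.
Saturation requires V_DS ≥ V_GS − V_t = 1.51 V; 2.82 ≥ 1.51 ✓.

I_D ≈ 2.1 mA, V_DS ≈ 2.8 V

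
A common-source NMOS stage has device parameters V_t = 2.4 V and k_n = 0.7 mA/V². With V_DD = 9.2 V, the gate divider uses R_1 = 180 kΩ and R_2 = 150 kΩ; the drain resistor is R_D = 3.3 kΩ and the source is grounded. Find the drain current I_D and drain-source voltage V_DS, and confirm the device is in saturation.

I_D ≈ 1.1 mA, V_DS ≈ 5.5 V

V_G = V_DD·R_2/(R_1+R_2) = 9.2×150/330 = 4.18 V. With the source grounded, V_GS = V_G = 4.18 V.
Assume saturation: I_D = (k_n/2)(V_GS − V_t)² = (0.7/2)×(4.18 − 2.4)² = 0.35×1.78² = 1.11 mA.
V_DS = V_DD − I_D·R_D = 9.2 − 1.11×3.3 = 5.53 V.
Saturation requires V_DS ≥ V_GS − V_t = 1.78 V; 5.53 ≥ 1.78 ✓.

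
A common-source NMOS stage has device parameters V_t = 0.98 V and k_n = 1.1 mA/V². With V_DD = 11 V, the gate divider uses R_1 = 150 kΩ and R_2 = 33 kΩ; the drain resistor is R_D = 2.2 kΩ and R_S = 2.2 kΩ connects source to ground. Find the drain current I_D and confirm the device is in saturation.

I_D ≈ 0.19 mA

V_G = V_DD·R_2/(R_1+R_2) = 11×33/183 = 1.98 V.
Assume saturation: I_D = (k_n/2)(V_GS − V_t)² with V_GS = V_G − I_D·R_S = 1.98 − 2.2·I_D.
Substituting gives 2.66·I_D² − 3.43·I_D + 0.554 = 0, with roots I_D = 0.189 or 1.1 mA.
The root I_D = 1.1 mA gives V_GS = -0.433 V ≤ V_t, so take I_D = 0.189 mA.
Then V_GS = 1.57 V and V_DS = V_DD − I_D(R_D+R_S) = 11 − 0.189×4.4 = 10.2 V.
Saturation requires V_DS ≥ V_GS − V_t = 0.587 V; 10.2 ≥ 0.587 ✓.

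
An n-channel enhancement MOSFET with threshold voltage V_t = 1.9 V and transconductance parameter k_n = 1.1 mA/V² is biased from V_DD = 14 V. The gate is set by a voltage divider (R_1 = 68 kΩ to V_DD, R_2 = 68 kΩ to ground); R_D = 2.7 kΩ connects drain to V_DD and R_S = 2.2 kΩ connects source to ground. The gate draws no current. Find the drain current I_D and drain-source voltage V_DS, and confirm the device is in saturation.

I_D ≈ 1.6 mA, V_DS ≈ 6.4 V

V_G = V_DD·R_2/(R_1+R_2) = 14×68/136 = 7 V.
Assume saturation: I_D = (k_n/2)(V_GS − V_t)² with V_GS = V_G − I_D·R_S = 7 − 2.2·I_D.
Substituting gives 2.66·I_D² − 13.3·I_D + 14.3 = 0, with roots I_D = 1.55 or 3.46 mA.
The root I_D = 3.46 mA gives V_GS = -0.607 V ≤ V_t, so take I_D = 1.55 mA.
Then V_GS = 3.58 V and V_DS = V_DD − I_D(R_D+R_S) = 14 − 1.55×4.9 = 6.38 V.
Saturation requires V_DS ≥ V_GS − V_t = 1.68 V; 6.38 ≥ 1.68 ✓.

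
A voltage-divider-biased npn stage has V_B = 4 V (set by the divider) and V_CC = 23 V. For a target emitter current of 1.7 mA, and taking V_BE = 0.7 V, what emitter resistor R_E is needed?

R_E ≈ 1.9 kΩ

V_E = V_B − V_BE = 4 − 0.7 = 3.3 V.
R_E = V_E / I_E = 3.3 / 1.7 = 1.94 kΩ.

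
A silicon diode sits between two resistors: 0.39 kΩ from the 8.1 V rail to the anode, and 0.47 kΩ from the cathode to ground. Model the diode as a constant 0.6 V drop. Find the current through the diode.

I ≈ 8.7 mA

The two resistors are in series with the diode, so KVL gives 8.1 = I·0.39 + 0.6 + I·0.47.
I = (8.1 − 0.6) / (0.39 + 0.47) kΩ = 7.5 / 0.86 = 8.72 mA.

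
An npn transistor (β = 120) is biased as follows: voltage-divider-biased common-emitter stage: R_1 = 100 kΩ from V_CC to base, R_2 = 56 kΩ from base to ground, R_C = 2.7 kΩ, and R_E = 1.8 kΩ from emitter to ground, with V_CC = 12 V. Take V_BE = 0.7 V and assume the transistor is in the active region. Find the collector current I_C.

I_C ≈ 1.7 mA

Thevenize the base divider: V_Th = V_CC·R_2/(R_1+R_2) = 12×56/156 = 4.31 V, R_Th = R_1‖R_2 = 35.9 kΩ.
Base-emitter loop: V_Th = I_B·R_Th + V_BE + (β+1)I_B·R_E, so I_B = (4.31 − 0.7) / (35.9 + 121×1.8) = 0.0142 mA.
I_C = β·I_B = 120×0.0142 = 1.71 mA, and I_E = (β+1)I_B = 1.72 mA.
V_CE = V_CC − I_C·R_C − I_E·R_E = 12 − 1.71×2.7 − 1.72×1.8 = 4.3 V.
V_CE = 4.3 V > 0.2 V confirms active-region operation.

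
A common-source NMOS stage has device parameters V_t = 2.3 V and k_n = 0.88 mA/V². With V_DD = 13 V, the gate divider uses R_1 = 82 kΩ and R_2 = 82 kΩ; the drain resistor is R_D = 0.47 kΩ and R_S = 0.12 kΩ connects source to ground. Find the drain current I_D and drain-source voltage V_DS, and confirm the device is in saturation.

I_D ≈ 5.5 mA, V_DS ≈ 9.7 V

V_G = V_DD·R_2/(R_1+R_2) = 13×82/164 = 6.5 V.
Assume saturation: I_D = (k_n/2)(V_GS − V_t)² with V_GS = V_G − I_D·R_S = 6.5 − 0.12·I_D.
Substituting gives 0.00634·I_D² − 1.44·I_D + 7.76 = 0, with roots I_D = 5.51 or 222 mA.
The root I_D = 222 mA gives V_GS = -20.2 V ≤ V_t, so take I_D = 5.51 mA.
Then V_GS = 5.84 V and V_DS = V_DD − I_D(R_D+R_S) = 13 − 5.51×0.59 = 9.75 V.
Saturation requires V_DS ≥ V_GS − V_t = 3.54 V; 9.75 ≥ 3.54 ✓.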